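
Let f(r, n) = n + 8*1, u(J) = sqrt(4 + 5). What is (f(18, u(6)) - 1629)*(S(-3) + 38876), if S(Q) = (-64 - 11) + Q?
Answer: -62775164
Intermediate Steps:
S(Q) = -75 + Q
u(J) = 3 (u(J) = sqrt(9) = 3)
f(r, n) = 8 + n (f(r, n) = n + 8 = 8 + n)
(f(18, u(6)) - 1629)*(S(-3) + 38876) = ((8 + 3) - 1629)*((-75 - 3) + 38876) = (11 - 1629)*(-78 + 38876) = -1618*38798 = -62775164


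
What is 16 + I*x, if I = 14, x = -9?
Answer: -110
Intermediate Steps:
16 + I*x = 16 + 14*(-9) = 16 - 126 = -110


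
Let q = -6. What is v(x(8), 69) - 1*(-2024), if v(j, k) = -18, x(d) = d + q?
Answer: 2006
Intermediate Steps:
x(d) = -6 + d (x(d) = d - 6 = -6 + d)
v(x(8), 69) - 1*(-2024) = -18 - 1*(-2024) = -18 + 2024 = 2006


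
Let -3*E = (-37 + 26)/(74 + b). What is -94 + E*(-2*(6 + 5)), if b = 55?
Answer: -36620/387 ≈ -94.625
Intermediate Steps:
E = 11/387 (E = -(-37 + 26)/(3*(74 + 55)) = -(-11)/(3*129) = -1/3*(-11/129) = 11/387 ≈ 0.028424)
-94 + E*(-2*(6 + 5)) = -94 + 11*(-2*(6 + 5))/387 = -94 + 11*(-2*11)/387 = -94 + (11/387)*(-22) = -94 - 242/387 = -36620/387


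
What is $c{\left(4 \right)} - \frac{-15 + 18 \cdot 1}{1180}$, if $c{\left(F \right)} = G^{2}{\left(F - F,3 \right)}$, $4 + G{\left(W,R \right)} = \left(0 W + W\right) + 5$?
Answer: $\frac{1177}{1180} \approx 0.99746$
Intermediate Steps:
$G{\left(W,R \right)} = 1 + W$ ($G{\left(W,R \right)} = -4 + \left(\left(0 W + W\right) + 5\right) = -4 + \left(\left(0 + W\right) + 5\right) = -4 + \left(W + 5\right) = -4 + \left(5 + W\right) = 1 + W$)
$c{\left(F \right)} = 1$ ($c{\left(F \right)} = \left(1 + \left(F - F\right)\right)^{2} = \left(1 + 0\right)^{2} = 1^{2} = 1$)
$c{\left(4 \right)} - \frac{-15 + 18 \cdot 1}{1180} = 1 - \frac{-15 + 18 \cdot 1}{1180} = 1 - \left(-15 + 18\right) \frac{1}{1180} = 1 - 3 \cdot \frac{1}{1180} = 1 - \frac{3}{1180} = \frac{1177}{1180}$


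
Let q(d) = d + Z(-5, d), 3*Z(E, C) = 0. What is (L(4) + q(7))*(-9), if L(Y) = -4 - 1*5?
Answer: 18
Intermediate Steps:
Z(E, C) = 0 (Z(E, C) = (⅓)*0 = 0)
L(Y) = -9 (L(Y) = -4 - 5 = -9)
q(d) = d (q(d) = d + 0 = d)
(L(4) + q(7))*(-9) = (-9 + 7)*(-9) = -2*(-9) = 18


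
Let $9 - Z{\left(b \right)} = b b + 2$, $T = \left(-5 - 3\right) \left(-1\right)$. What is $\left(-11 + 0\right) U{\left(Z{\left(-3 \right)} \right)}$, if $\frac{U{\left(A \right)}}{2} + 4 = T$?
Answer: $-88$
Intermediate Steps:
$T = 8$ ($T = \left(-8\right) \left(-1\right) = 8$)
$Z{\left(b \right)} = 7 - b^{2}$ ($Z{\left(b \right)} = 9 - \left(b b + 2\right) = 9 - \left(b^{2} + 2\right) = 9 - \left(2 + b^{2}\right) = 7 - b^{2}$)
$U{\left(A \right)} = 8$ ($U{\left(A \right)} = -8 + 2 \cdot 8 = -8 + 16 = 8$)
$\left(-11 + 0\right) U{\left(Z{\left(-3 \right)} \right)} = \left(-11 + 0\right) 8 = \left(-11\right) 8 = -88$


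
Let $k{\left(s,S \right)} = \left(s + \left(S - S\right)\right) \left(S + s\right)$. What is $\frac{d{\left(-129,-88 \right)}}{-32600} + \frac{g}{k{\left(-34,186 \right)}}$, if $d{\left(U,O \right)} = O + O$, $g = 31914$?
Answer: $- \frac{64967927}{10529800} \approx -6.1699$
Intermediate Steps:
$k{\left(s,S \right)} = s \left(S + s\right)$ ($k{\left(s,S \right)} = \left(s + 0\right) \left(S + s\right) = s \left(S + s\right)$)
$d{\left(U,O \right)} = 2 O$
$\frac{d{\left(-129,-88 \right)}}{-32600} + \frac{g}{k{\left(-34,186 \right)}} = \frac{2 \left(-88\right)}{-32600} + \frac{31914}{\left(-34\right) \left(186 - 34\right)} = \left(-176\right) \left(- \frac{1}{32600}\right) + \frac{31914}{\left(-34\right) 152} = \frac{22}{4075} + \frac{31914}{-5168} = \frac{22}{4075} + 31914 \left(- \frac{1}{5168}\right) = \frac{22}{4075} - \frac{15957}{2584} = - \frac{64967927}{10529800}$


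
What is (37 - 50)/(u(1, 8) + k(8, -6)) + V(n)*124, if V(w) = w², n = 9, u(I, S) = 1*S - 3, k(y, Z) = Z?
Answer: 10057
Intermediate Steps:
u(I, S) = -3 + S (u(I, S) = S - 3 = -3 + S)
(37 - 50)/(u(1, 8) + k(8, -6)) + V(n)*124 = (37 - 50)/((-3 + 8) - 6) + 9²*124 = -13/(5 - 6) + 81*124 = -13/(-1) + 10044 = -13*(-1) + 10044 = 13 + 10044 = 10057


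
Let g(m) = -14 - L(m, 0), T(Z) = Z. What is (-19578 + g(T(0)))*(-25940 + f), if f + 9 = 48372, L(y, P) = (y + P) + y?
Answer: -439311416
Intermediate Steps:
L(y, P) = P + 2*y (L(y, P) = (P + y) + y = P + 2*y)
g(m) = -14 - 2*m (g(m) = -14 - (0 + 2*m) = -14 - 2*m)
f = 48363 (f = -9 + 48372 = 48363)
(-19578 + g(T(0)))*(-25940 + f) = (-19578 + (-14 - 2*0))*(-25940 + 48363) = (-19578 + (-14 + 0))*22423 = (-19578 - 14)*22423 = -19592*22423 = -439311416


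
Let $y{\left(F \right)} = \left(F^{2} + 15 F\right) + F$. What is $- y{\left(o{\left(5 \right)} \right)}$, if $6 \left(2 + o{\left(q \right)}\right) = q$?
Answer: $\frac{623}{36} \approx 17.306$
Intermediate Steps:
$o{\left(q \right)} = -2 + \frac{q}{6}$
$y{\left(F \right)} = F^{2} + 16 F$
$- y{\left(o{\left(5 \right)} \right)} = - \left(-2 + \frac{1}{6} \cdot 5\right) \left(16 + \left(-2 + \frac{1}{6} \cdot 5\right)\right) = - \left(-2 + \frac{5}{6}\right) \left(16 + \left(-2 + \frac{5}{6}\right)\right) = - \frac{\left(-7\right) \left(16 - \frac{7}{6}\right)}{6} = - \frac{\left(-7\right) 89}{6 \cdot 6} = \left(-1\right) \left(- \frac{623}{36}\right) = \frac{623}{36}$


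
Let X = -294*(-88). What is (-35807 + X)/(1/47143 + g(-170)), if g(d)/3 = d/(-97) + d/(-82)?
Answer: -1862690408785/2151846212 ≈ -865.62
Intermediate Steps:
g(d) = -537*d/7954 (g(d) = 3*(d/(-97) + d/(-82)) = 3*(d*(-1/97) + d*(-1/82)) = 3*(-d/97 - d/82) = 3*(-179*d/7954) = -537*d/7954)
X = 25872
(-35807 + X)/(1/47143 + g(-170)) = (-35807 + 25872)/(1/47143 - 537/7954*(-170)) = -9935/(1/47143 + 45645/3977) = -9935/2151846212/187487711 = -9935*187487711/2151846212 = -1862690408785/2151846212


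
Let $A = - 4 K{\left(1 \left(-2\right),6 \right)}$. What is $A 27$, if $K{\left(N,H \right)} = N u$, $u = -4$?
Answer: $-864$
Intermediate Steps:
$K{\left(N,H \right)} = - 4 N$ ($K{\left(N,H \right)} = N \left(-4\right) = - 4 N$)
$A = -32$ ($A = - 4 \left(- 4 \cdot 1 \left(-2\right)\right) = - 4 \left(\left(-4\right) \left(-2\right)\right) = \left(-4\right) 8 = -32$)
$A 27 = \left(-32\right) 27 = -864$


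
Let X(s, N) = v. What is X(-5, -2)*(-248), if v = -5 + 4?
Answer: 248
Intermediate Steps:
v = -1
X(s, N) = -1
X(-5, -2)*(-248) = -1*(-248) = 248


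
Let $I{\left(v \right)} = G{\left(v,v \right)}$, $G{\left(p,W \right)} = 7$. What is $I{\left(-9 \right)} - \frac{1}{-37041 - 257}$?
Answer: $\frac{261087}{37298} \approx 7.0$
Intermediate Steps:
$I{\left(v \right)} = 7$
$I{\left(-9 \right)} - \frac{1}{-37041 - 257} = 7 - \frac{1}{-37041 - 257} = 7 - \frac{1}{-37298} = 7 - - \frac{1}{37298} = 7 + \frac{1}{37298} = \frac{261087}{37298}$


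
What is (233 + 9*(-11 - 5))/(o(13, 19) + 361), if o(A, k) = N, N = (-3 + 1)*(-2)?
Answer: 89/365 ≈ 0.24384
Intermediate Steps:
N = 4 (N = -2*(-2) = 4)
o(A, k) = 4
(233 + 9*(-11 - 5))/(o(13, 19) + 361) = (233 + 9*(-11 - 5))/(4 + 361) = (233 + 9*(-16))/365 = (233 - 144)*(1/365) = 89*(1/365) = 89/365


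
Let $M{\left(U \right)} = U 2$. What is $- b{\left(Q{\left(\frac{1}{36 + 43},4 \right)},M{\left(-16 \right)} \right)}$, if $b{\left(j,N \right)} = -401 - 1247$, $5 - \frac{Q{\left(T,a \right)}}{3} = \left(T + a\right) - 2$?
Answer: $1648$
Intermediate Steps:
$M{\left(U \right)} = 2 U$
$Q{\left(T,a \right)} = 21 - 3 T - 3 a$ ($Q{\left(T,a \right)} = 15 - 3 \left(\left(T + a\right) - 2\right) = 15 - 3 \left(-2 + T + a\right) = 15 - \left(-6 + 3 T + 3 a\right) = 21 - 3 T - 3 a$)
$b{\left(j,N \right)} = -1648$ ($b{\left(j,N \right)} = -401 - 1247 = -1648$)
$- b{\left(Q{\left(\frac{1}{36 + 43},4 \right)},M{\left(-16 \right)} \right)} = \left(-1\right) \left(-1648\right) = 1648$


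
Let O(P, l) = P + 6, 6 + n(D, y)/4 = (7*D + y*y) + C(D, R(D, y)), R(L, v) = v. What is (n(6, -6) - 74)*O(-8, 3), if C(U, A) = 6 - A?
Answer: -524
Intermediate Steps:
n(D, y) = -4*y + 4*y² + 28*D (n(D, y) = -24 + 4*((7*D + y*y) + (6 - y)) = -24 + 4*((7*D + y²) + (6 - y)) = -24 + 4*((y² + 7*D) + (6 - y)) = -24 + 4*(6 + y² - y + 7*D) = -24 + (24 - 4*y + 4*y² + 28*D) = -4*y + 4*y² + 28*D)
O(P, l) = 6 + P
(n(6, -6) - 74)*O(-8, 3) = ((-4*(-6) + 4*(-6)² + 28*6) - 74)*(6 - 8) = ((24 + 4*36 + 168) - 74)*(-2) = ((24 + 144 + 168) - 74)*(-2) = (336 - 74)*(-2) = 262*(-2) = -524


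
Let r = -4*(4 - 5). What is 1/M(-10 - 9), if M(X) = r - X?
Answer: 1/23 ≈ 0.043478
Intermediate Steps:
r = 4 (r = -4*(-1) = 4)
M(X) = 4 - X
1/M(-10 - 9) = 1/(4 - (-10 - 9)) = 1/(4 - 1*(-19)) = 1/(4 + 19) = 1/23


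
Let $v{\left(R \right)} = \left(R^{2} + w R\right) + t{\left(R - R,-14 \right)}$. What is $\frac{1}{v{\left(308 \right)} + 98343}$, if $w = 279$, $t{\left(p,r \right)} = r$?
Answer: $\frac{1}{279125} \approx 3.5826 \cdot 10^{-6}$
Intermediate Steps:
$v{\left(R \right)} = -14 + R^{2} + 279 R$ ($v{\left(R \right)} = \left(R^{2} + 279 R\right) - 14 = -14 + R^{2} + 279 R$)
$\frac{1}{v{\left(308 \right)} + 98343} = \frac{1}{\left(-14 + 308^{2} + 279 \cdot 308\right) + 98343} = \frac{1}{\left(-14 + 94864 + 85932\right) + 98343} = \frac{1}{180782 + 98343} = \frac{1}{279125}$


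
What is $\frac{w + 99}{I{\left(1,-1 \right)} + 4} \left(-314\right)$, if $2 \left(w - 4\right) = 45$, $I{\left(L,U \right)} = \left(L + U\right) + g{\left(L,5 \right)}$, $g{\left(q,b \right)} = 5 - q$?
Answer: $- \frac{39407}{8} \approx -4925.9$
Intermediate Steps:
$I{\left(L,U \right)} = 5 + U$ ($I{\left(L,U \right)} = \left(L + U\right) - \left(-5 + L\right) = 5 + U$)
$w = \frac{53}{2}$ ($w = 4 + \frac{1}{2} \cdot 45 = 4 + \frac{45}{2} = \frac{53}{2} \approx 26.5$)
$\frac{w + 99}{I{\left(1,-1 \right)} + 4} \left(-314\right) = \frac{\frac{53}{2} + 99}{\left(5 - 1\right) + 4} \left(-314\right) = \frac{251}{2 \left(4 + 4\right)} \left(-314\right) = \frac{251}{2 \cdot 8} \left(-314\right) = \frac{251}{2} \cdot \frac{1}{8} \left(-314\right) = \frac{251}{16} \left(-314\right) = - \frac{39407}{8}$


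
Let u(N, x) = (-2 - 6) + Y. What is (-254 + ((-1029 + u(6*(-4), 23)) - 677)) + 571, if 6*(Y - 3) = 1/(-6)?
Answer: -50185/36 ≈ -1394.0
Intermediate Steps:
Y = 107/36 (Y = 3 + (⅙)/(-6) = 3 + (⅙)*(-⅙) = 3 - 1/36 = 107/36 ≈ 2.9722)
u(N, x) = -181/36 (u(N, x) = (-2 - 6) + 107/36 = -8 + 107/36 = -181/36)
(-254 + ((-1029 + u(6*(-4), 23)) - 677)) + 571 = (-254 + ((-1029 - 181/36) - 677)) + 571 = (-254 + (-37225/36 - 677)) + 571 = (-254 - 61597/36) + 571 = -70741/36 + 571 = -50185/36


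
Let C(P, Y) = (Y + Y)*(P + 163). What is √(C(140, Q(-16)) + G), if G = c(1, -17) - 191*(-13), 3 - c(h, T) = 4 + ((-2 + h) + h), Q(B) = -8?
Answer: 13*I*√14 ≈ 48.642*I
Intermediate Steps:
c(h, T) = 1 - 2*h (c(h, T) = 3 - (4 + ((-2 + h) + h)) = 3 - (4 + (-2 + 2*h)) = 3 - (2 + 2*h) = 3 + (-2 - 2*h) = 1 - 2*h)
C(P, Y) = 2*Y*(163 + P) (C(P, Y) = (2*Y)*(163 + P) = 2*Y*(163 + P))
G = 2482 (G = (1 - 2*1) - 191*(-13) = (1 - 2) + 2483 = -1 + 2483 = 2482)
√(C(140, Q(-16)) + G) = √(2*(-8)*(163 + 140) + 2482) = √(2*(-8)*303 + 2482) = √(-4848 + 2482) = √(-2366) = 13*I*√14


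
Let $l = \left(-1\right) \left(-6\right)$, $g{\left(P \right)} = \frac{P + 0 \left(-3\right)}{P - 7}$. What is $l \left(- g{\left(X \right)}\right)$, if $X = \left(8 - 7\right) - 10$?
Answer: $- \frac{27}{8} \approx -3.375$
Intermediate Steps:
$X = -9$ ($X = 1 - 10 = -9$)
$g{\left(P \right)} = \frac{P}{-7 + P}$ ($g{\left(P \right)} = \frac{P + 0}{-7 + P} = \frac{P}{-7 + P}$)
$l = 6$
$l \left(- g{\left(X \right)}\right) = 6 \left(- \frac{-9}{-7 - 9}\right) = 6 \left(- \frac{-9}{-16}\right) = 6 \left(- \frac{\left(-9\right) \left(-1\right)}{16}\right) = 6 \left(\left(-1\right) \frac{9}{16}\right) = 6 \left(- \frac{9}{16}\right) = - \frac{27}{8}$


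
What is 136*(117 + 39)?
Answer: 21216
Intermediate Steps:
136*(117 + 39) = 136*156 = 21216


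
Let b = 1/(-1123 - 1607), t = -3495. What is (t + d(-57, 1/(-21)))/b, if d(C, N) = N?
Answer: 9541480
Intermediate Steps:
b = -1/2730 (b = 1/(-2730) = -1/2730 ≈ -0.00036630)
(t + d(-57, 1/(-21)))/b = (-3495 + 1/(-21))/(-1/2730) = (-3495 - 1/21)*(-2730) = -73396/21*(-2730) = 9541480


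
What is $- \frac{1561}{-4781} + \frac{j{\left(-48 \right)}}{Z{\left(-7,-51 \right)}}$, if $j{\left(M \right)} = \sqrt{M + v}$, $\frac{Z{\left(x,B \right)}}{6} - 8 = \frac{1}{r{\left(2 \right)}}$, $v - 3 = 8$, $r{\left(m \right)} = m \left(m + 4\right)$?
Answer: $\frac{223}{683} + \frac{2 i \sqrt{37}}{97} \approx 0.3265 + 0.12542 i$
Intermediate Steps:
$r{\left(m \right)} = m \left(4 + m\right)$
$v = 11$ ($v = 3 + 8 = 11$)
$Z{\left(x,B \right)} = \frac{97}{2}$ ($Z{\left(x,B \right)} = 48 + \frac{6}{2 \left(4 + 2\right)} = 48 + \frac{6}{2 \cdot 6} = 48 + \frac{6}{12} = 48 + 6 \cdot \frac{1}{12} = 48 + \frac{1}{2} = \frac{97}{2}$)
$j{\left(M \right)} = \sqrt{11 + M}$ ($j{\left(M \right)} = \sqrt{M + 11} = \sqrt{11 + M}$)
$- \frac{1561}{-4781} + \frac{j{\left(-48 \right)}}{Z{\left(-7,-51 \right)}} = - \frac{1561}{-4781} + \frac{\sqrt{11 - 48}}{\frac{97}{2}} = \left(-1561\right) \left(- \frac{1}{4781}\right) + \sqrt{-37} \cdot \frac{2}{97} = \frac{223}{683} + i \sqrt{37} \cdot \frac{2}{97} = \frac{223}{683} + \frac{2 i \sqrt{37}}{97}$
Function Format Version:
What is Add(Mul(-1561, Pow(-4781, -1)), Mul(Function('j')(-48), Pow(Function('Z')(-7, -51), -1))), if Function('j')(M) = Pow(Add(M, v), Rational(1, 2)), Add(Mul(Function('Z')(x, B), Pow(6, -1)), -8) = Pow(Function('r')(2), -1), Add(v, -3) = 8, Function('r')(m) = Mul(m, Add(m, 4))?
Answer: Add(Rational(223, 683), Mul(Rational(2, 97), I, Pow(37, Rational(1, 2)))) ≈ Add(0.32650, Mul(0.12542, I))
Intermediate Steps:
Function('r')(m) = Mul(m, Add(4, m))
v = 11 (v = Add(3, 8) = 11)
Function('Z')(x, B) = Rational(97, 2) (Function('Z')(x, B) = Add(48, Mul(6, Pow(Mul(2, Add(4, 2)), -1))) = Add(48, Mul(6, Pow(Mul(2, 6), -1))) = Add(48, Mul(6, Pow(12, -1))) = Add(48, Mul(6, Rational(1, 12))) = Add(48, Rational(1, 2)) = Rational(97, 2))
Function('j')(M) = Pow(Add(11, M), Rational(1, 2)) (Function('j')(M) = Pow(Add(M, 11), Rational(1, 2)) = Pow(Add(11, M), Rational(1, 2)))
Add(Mul(-1561, Pow(-4781, -1)), Mul(Function('j')(-48), Pow(Function('Z')(-7, -51), -1))) = Add(Mul(-1561, Pow(-4781, -1)), Mul(Pow(Add(11, -48), Rational(1, 2)), Pow(Rational(97, 2), -1))) = Add(Mul(-1561, Rational(-1, 4781)), Mul(Pow(-37, Rational(1, 2)), Rational(2, 97))) = Add(Rational(223, 683), Mul(Mul(I, Pow(37, Rational(1, 2))), Rational(2, 97))) = Add(Rational(223, 683), Mul(Rational(2, 97), I, Pow(37, Rational(1, 2))))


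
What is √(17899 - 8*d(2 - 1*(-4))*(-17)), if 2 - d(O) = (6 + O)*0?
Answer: 3*√2019 ≈ 134.80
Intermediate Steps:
d(O) = 2 (d(O) = 2 - (6 + O)*0 = 2 - 1*0 = 2 + 0 = 2)
√(17899 - 8*d(2 - 1*(-4))*(-17)) = √(17899 - 8*2*(-17)) = √(17899 - 16*(-17)) = √(17899 + 272) = √18171 = 3*√2019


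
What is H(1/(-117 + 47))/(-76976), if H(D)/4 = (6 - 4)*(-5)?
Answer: 5/9622 ≈ 0.00051964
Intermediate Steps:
H(D) = -40 (H(D) = 4*((6 - 4)*(-5)) = 4*(2*(-5)) = 4*(-10) = -40)
H(1/(-117 + 47))/(-76976) = -40/(-76976) = -40*(-1/76976) = 5/9622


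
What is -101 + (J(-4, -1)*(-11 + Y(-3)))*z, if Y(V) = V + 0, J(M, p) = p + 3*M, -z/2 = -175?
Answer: 63599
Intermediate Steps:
z = 350 (z = -2*(-175) = 350)
Y(V) = V
-101 + (J(-4, -1)*(-11 + Y(-3)))*z = -101 + ((-1 + 3*(-4))*(-11 - 3))*350 = -101 + ((-1 - 12)*(-14))*350 = -101 - 13*(-14)*350 = -101 + 182*350 = -101 + 63700 = 63599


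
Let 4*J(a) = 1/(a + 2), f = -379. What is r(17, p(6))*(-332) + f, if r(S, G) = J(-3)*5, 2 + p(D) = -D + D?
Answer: 36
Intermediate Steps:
J(a) = 1/(4*(2 + a)) (J(a) = 1/(4*(a + 2)) = 1/(4*(2 + a)))
p(D) = -2 (p(D) = -2 + (-D + D) = -2 + 0 = -2)
r(S, G) = -5/4 (r(S, G) = (1/(4*(2 - 3)))*5 = ((¼)/(-1))*5 = ((¼)*(-1))*5 = -¼*5 = -5/4)
r(17, p(6))*(-332) + f = -5/4*(-332) - 379 = 415 - 379 = 36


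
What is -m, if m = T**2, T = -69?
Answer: -4761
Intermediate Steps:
m = 4761 (m = (-69)**2 = 4761)
-m = -1*4761 = -4761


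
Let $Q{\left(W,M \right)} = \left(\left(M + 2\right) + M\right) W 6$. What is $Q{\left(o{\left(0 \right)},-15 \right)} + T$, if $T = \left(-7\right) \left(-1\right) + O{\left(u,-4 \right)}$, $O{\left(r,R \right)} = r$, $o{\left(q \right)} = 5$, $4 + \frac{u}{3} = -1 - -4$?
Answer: $-836$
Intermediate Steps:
$u = -3$ ($u = -12 + 3 \left(-1 - -4\right) = -12 + 3 \left(-1 + 4\right) = -12 + 3 \cdot 3 = -12 + 9 = -3$)
$Q{\left(W,M \right)} = 6 W \left(2 + 2 M\right)$ ($Q{\left(W,M \right)} = \left(\left(2 + M\right) + M\right) W 6 = \left(2 + 2 M\right) W 6 = W \left(2 + 2 M\right) 6 = 6 W \left(2 + 2 M\right)$)
$T = 4$ ($T = \left(-7\right) \left(-1\right) - 3 = 7 - 3 = 4$)
$Q{\left(o{\left(0 \right)},-15 \right)} + T = 12 \cdot 5 \left(1 - 15\right) + 4 = 12 \cdot 5 \left(-14\right) + 4 = -840 + 4 = -836$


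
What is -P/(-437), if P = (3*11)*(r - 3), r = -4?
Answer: -231/437 ≈ -0.52860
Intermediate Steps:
P = -231 (P = (3*11)*(-4 - 3) = 33*(-7) = -231)
-P/(-437) = -1*(-231)/(-437) = 231*(-1/437) = -231/437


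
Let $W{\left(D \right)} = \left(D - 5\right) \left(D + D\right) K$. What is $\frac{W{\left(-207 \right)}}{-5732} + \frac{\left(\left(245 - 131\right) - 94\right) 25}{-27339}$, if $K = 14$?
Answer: $- \frac{8398929232}{39176787} \approx -214.39$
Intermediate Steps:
$W{\left(D \right)} = 28 D \left(-5 + D\right)$ ($W{\left(D \right)} = \left(D - 5\right) \left(D + D\right) 14 = \left(-5 + D\right) 2 D 14 = 2 D \left(-5 + D\right) 14 = 28 D \left(-5 + D\right)$)
$\frac{W{\left(-207 \right)}}{-5732} + \frac{\left(\left(245 - 131\right) - 94\right) 25}{-27339} = \frac{28 \left(-207\right) \left(-5 - 207\right)}{-5732} + \frac{\left(\left(245 - 131\right) - 94\right) 25}{-27339} = 28 \left(-207\right) \left(-212\right) \left(- \frac{1}{5732}\right) + \left(114 - 94\right) 25 \left(- \frac{1}{27339}\right) = 1228752 \left(- \frac{1}{5732}\right) + 20 \cdot 25 \left(- \frac{1}{27339}\right) = - \frac{307188}{1433} + 500 \left(- \frac{1}{27339}\right) = - \frac{307188}{1433} - \frac{500}{27339} = - \frac{8398929232}{39176787}$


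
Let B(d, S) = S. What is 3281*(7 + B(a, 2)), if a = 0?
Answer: 29529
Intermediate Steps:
3281*(7 + B(a, 2)) = 3281*(7 + 2) = 3281*9 = 29529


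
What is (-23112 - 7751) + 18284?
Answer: -12579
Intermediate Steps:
(-23112 - 7751) + 18284 = -30863 + 18284 = -12579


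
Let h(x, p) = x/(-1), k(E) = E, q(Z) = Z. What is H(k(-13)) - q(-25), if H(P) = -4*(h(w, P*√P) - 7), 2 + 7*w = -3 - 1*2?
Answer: 49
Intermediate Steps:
w = -1 (w = -2/7 + (-3 - 1*2)/7 = -2/7 + (-3 - 2)/7 = -2/7 + (⅐)*(-5) = -2/7 - 5/7 = -1)
h(x, p) = -x (h(x, p) = x*(-1) = -x)
H(P) = 24 (H(P) = -4*(-1*(-1) - 7) = -4*(1 - 7) = -4*(-6) = 24)
H(k(-13)) - q(-25) = 24 - 1*(-25) = 24 + 25 = 49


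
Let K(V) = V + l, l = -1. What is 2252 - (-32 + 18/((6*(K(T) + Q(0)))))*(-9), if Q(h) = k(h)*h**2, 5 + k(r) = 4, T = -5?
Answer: 3919/2 ≈ 1959.5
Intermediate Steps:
k(r) = -1 (k(r) = -5 + 4 = -1)
K(V) = -1 + V (K(V) = V - 1 = -1 + V)
Q(h) = -h**2
2252 - (-32 + 18/((6*(K(T) + Q(0)))))*(-9) = 2252 - (-32 + 18/((6*((-1 - 5) - 1*0**2))))*(-9) = 2252 - (-32 + 18/((6*(-6 - 1*0))))*(-9) = 2252 - (-32 + 18/((6*(-6 + 0))))*(-9) = 2252 - (-32 + 18/((6*(-6))))*(-9) = 2252 - (-32 + 18/(-36))*(-9) = 2252 - (-32 + 18*(-1/36))*(-9) = 2252 - (-32 - 1/2)*(-9) = 2252 - (-65)*(-9)/2 = 2252 - 1*585/2 = 2252 - 585/2 = 3919/2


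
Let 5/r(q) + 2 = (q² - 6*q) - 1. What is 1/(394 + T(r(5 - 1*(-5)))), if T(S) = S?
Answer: 37/14583 ≈ 0.0025372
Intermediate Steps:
r(q) = 5/(-3 + q² - 6*q) (r(q) = 5/(-2 + ((q² - 6*q) - 1)) = 5/(-2 + (-1 + q² - 6*q)) = 5/(-3 + q² - 6*q))
1/(394 + T(r(5 - 1*(-5)))) = 1/(394 + 5/(-3 + (5 - 1*(-5))² - 6*(5 - 1*(-5)))) = 1/(394 + 5/(-3 + (5 + 5)² - 6*(5 + 5))) = 1/(394 + 5/(-3 + 10² - 6*10)) = 1/(394 + 5/(-3 + 100 - 60)) = 1/(394 + 5/37) = 1/(14583/37) = 37/14583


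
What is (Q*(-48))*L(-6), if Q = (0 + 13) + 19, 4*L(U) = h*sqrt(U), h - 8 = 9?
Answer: -6528*I*sqrt(6) ≈ -15990.0*I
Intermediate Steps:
h = 17 (h = 8 + 9 = 17)
L(U) = 17*sqrt(U)/4 (L(U) = (17*sqrt(U))/4 = 17*sqrt(U)/4)
Q = 32 (Q = 13 + 19 = 32)
(Q*(-48))*L(-6) = (32*(-48))*(17*sqrt(-6)/4) = -6528*I*sqrt(6)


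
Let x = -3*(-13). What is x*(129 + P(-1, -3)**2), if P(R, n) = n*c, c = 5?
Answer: 13806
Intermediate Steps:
P(R, n) = 5*n (P(R, n) = n*5 = 5*n)
x = 39
x*(129 + P(-1, -3)**2) = 39*(129 + (5*(-3))**2) = 39*(129 + (-15)**2) = 39*(129 + 225) = 39*354 = 13806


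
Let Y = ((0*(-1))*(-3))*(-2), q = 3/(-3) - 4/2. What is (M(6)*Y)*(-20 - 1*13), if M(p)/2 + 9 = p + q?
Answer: 0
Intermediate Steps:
q = -3 (q = 3*(-1/3) - 4*1/2 = -1 - 2 = -3)
M(p) = -24 + 2*p (M(p) = -18 + 2*(p - 3) = -18 + 2*(-3 + p) = -18 + (-6 + 2*p) = -24 + 2*p)
Y = 0 (Y = (0*(-3))*(-2) = 0*(-2) = 0)
(M(6)*Y)*(-20 - 1*13) = ((-24 + 2*6)*0)*(-20 - 1*13) = ((-24 + 12)*0)*(-20 - 13) = -12*0*(-33) = 0*(-33) = 0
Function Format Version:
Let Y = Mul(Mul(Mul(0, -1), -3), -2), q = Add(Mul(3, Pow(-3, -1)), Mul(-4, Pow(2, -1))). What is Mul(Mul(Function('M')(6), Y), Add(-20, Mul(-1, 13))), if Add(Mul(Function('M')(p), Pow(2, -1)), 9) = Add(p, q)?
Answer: 0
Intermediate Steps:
q = -3 (q = Add(Mul(3, Rational(-1, 3)), Mul(-4, Rational(1, 2))) = Add(-1, -2) = -3)
Function('M')(p) = Add(-24, Mul(2, p)) (Function('M')(p) = Add(-18, Mul(2, Add(p, -3))) = Add(-18, Mul(2, Add(-3, p))) = Add(-18, Add(-6, Mul(2, p))) = Add(-24, Mul(2, p)))
Y = 0 (Y = Mul(Mul(0, -3), -2) = Mul(0, -2) = 0)
Mul(Mul(Function('M')(6), Y), Add(-20, Mul(-1, 13))) = Mul(Mul(Add(-24, Mul(2, 6)), 0), Add(-20, Mul(-1, 13))) = Mul(Mul(Add(-24, 12), 0), Add(-20, -13)) = Mul(Mul(-12, 0), -33) = Mul(0, -33) = 0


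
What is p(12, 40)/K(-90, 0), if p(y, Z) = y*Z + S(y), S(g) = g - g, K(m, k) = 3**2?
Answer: 160/3 ≈ 53.333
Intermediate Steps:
K(m, k) = 9
S(g) = 0
p(y, Z) = Z*y (p(y, Z) = y*Z + 0 = Z*y + 0 = Z*y)
p(12, 40)/K(-90, 0) = (40*12)/9 = 480*(1/9) = 160/3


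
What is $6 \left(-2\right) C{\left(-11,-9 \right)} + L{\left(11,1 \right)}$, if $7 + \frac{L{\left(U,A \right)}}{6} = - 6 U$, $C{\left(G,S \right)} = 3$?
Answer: $-474$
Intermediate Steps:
$L{\left(U,A \right)} = -42 - 36 U$ ($L{\left(U,A \right)} = -42 + 6 \left(- 6 U\right) = -42 - 36 U$)
$6 \left(-2\right) C{\left(-11,-9 \right)} + L{\left(11,1 \right)} = 6 \left(-2\right) 3 - 438 = \left(-12\right) 3 - 438 = -36 - 438 = -474$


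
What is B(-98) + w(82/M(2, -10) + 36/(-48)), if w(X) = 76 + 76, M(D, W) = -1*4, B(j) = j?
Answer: 54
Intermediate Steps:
M(D, W) = -4
w(X) = 152
B(-98) + w(82/M(2, -10) + 36/(-48)) = -98 + 152 = 54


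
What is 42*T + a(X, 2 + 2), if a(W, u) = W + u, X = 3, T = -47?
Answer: -1967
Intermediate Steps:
42*T + a(X, 2 + 2) = 42*(-47) + (3 + (2 + 2)) = -1974 + (3 + 4) = -1974 + 7 = -1967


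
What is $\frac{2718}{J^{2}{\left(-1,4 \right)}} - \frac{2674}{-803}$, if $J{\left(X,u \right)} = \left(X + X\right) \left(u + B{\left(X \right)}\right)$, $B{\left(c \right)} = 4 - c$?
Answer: $\frac{169385}{14454} \approx 11.719$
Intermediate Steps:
$J{\left(X,u \right)} = 2 X \left(4 + u - X\right)$ ($J{\left(X,u \right)} = \left(X + X\right) \left(u - \left(-4 + X\right)\right) = 2 X \left(4 + u - X\right)$)
$\frac{2718}{J^{2}{\left(-1,4 \right)}} - \frac{2674}{-803} = \frac{2718}{\left(2 \left(-1\right) \left(4 + 4 - -1\right)\right)^{2}} - \frac{2674}{-803} = \frac{2718}{\left(2 \left(-1\right) \left(4 + 4 + 1\right)\right)^{2}} - - \frac{2674}{803} = \frac{2718}{\left(2 \left(-1\right) 9\right)^{2}} + \frac{2674}{803} = \frac{2718}{\left(-18\right)^{2}} + \frac{2674}{803} = \frac{2718}{324} + \frac{2674}{803} = 2718 \cdot \frac{1}{324} + \frac{2674}{803} = \frac{151}{18} + \frac{2674}{803} = \frac{169385}{14454}$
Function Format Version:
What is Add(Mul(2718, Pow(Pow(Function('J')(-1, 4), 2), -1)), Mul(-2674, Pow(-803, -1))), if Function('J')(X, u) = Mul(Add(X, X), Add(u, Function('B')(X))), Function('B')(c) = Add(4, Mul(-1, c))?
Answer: Rational(169385, 14454) ≈ 11.719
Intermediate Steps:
Function('J')(X, u) = Mul(2, X, Add(4, u, Mul(-1, X))) (Function('J')(X, u) = Mul(Add(X, X), Add(u, Add(4, Mul(-1, X)))) = Mul(Mul(2, X), Add(4, u, Mul(-1, X))) = Mul(2, X, Add(4, u, Mul(-1, X))))
Add(Mul(2718, Pow(Pow(Function('J')(-1, 4), 2), -1)), Mul(-2674, Pow(-803, -1))) = Add(Mul(2718, Pow(Pow(Mul(2, -1, Add(4, 4, Mul(-1, -1))), 2), -1)), Mul(-2674, Pow(-803, -1))) = Add(Mul(2718, Pow(Pow(Mul(2, -1, Add(4, 4, 1)), 2), -1)), Mul(-2674, Rational(-1, 803))) = Add(Mul(2718, Pow(Pow(Mul(2, -1, 9), 2), -1)), Rational(2674, 803)) = Add(Mul(2718, Pow(Pow(-18, 2), -1)), Rational(2674, 803)) = Add(Mul(2718, Pow(324, -1)), Rational(2674, 803)) = Add(Mul(2718, Rational(1, 324)), Rational(2674, 803)) = Add(Rational(151, 18), Rational(2674, 803)) = Rational(169385, 14454)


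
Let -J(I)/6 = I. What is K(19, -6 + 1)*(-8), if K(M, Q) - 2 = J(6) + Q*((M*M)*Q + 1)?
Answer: -71888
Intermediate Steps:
J(I) = -6*I
K(M, Q) = -34 + Q*(1 + Q*M**2) (K(M, Q) = 2 + (-6*6 + Q*((M*M)*Q + 1)) = 2 + (-36 + Q*(M**2*Q + 1)) = 2 + (-36 + Q*(Q*M**2 + 1)) = 2 + (-36 + Q*(1 + Q*M**2)) = -34 + Q*(1 + Q*M**2))
K(19, -6 + 1)*(-8) = (-34 + (-6 + 1) + 19**2*(-6 + 1)**2)*(-8) = (-34 - 5 + 361*(-5)**2)*(-8) = (-34 - 5 + 361*25)*(-8) = (-34 - 5 + 9025)*(-8) = 8986*(-8) = -71888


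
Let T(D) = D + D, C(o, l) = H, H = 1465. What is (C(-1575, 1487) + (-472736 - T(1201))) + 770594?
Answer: 296921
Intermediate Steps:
C(o, l) = 1465
T(D) = 2*D
(C(-1575, 1487) + (-472736 - T(1201))) + 770594 = (1465 + (-472736 - 2*1201)) + 770594 = (1465 + (-472736 - 1*2402)) + 770594 = (1465 + (-472736 - 2402)) + 770594 = (1465 - 475138) + 770594 = -473673 + 770594 = 296921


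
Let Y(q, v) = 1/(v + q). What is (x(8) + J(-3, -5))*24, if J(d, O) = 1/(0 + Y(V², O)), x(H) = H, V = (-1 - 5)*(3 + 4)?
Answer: 42408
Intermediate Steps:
V = -42 (V = -6*7 = -42)
Y(q, v) = 1/(q + v)
J(d, O) = 1764 + O (J(d, O) = 1/(0 + 1/((-42)² + O)) = 1/(0 + 1/(1764 + O)) = 1/(1/(1764 + O)) = 1764 + O)
(x(8) + J(-3, -5))*24 = (8 + (1764 - 5))*24 = (8 + 1759)*24 = 1767*24 = 42408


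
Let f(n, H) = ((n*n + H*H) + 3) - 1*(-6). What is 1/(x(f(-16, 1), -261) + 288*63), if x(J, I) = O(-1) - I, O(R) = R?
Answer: 1/18404 ≈ 5.4336e-5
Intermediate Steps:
f(n, H) = 9 + H² + n² (f(n, H) = ((n² + H²) + 3) + 6 = ((H² + n²) + 3) + 6 = (3 + H² + n²) + 6 = 9 + H² + n²)
x(J, I) = -1 - I
1/(x(f(-16, 1), -261) + 288*63) = 1/((-1 - 1*(-261)) + 288*63) = 1/((-1 + 261) + 18144) = 1/(260 + 18144) = 1/18404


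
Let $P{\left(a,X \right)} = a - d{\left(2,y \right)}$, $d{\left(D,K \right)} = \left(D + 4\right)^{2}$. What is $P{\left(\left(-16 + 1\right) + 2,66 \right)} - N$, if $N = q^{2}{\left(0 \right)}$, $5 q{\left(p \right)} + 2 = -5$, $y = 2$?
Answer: $- \frac{1274}{25} \approx -50.96$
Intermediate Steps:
$q{\left(p \right)} = - \frac{7}{5}$ ($q{\left(p \right)} = - \frac{2}{5} + \frac{1}{5} \left(-5\right) = - \frac{2}{5} - 1 = - \frac{7}{5}$)
$d{\left(D,K \right)} = \left(4 + D\right)^{2}$
$P{\left(a,X \right)} = -36 + a$ ($P{\left(a,X \right)} = a - \left(4 + 2\right)^{2} = a - 6^{2} = a - 36 = -36 + a$)
$N = \frac{49}{25}$ ($N = \left(- \frac{7}{5}\right)^{2} = \frac{49}{25} \approx 1.96$)
$P{\left(\left(-16 + 1\right) + 2,66 \right)} - N = \left(-36 + \left(\left(-16 + 1\right) + 2\right)\right) - \frac{49}{25} = \left(-36 + \left(-15 + 2\right)\right) - \frac{49}{25} = \left(-36 - 13\right) - \frac{49}{25} = -49 - \frac{49}{25} = - \frac{1274}{25}$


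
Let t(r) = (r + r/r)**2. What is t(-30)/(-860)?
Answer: -841/860 ≈ -0.97791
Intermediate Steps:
t(r) = (1 + r)**2 (t(r) = (r + 1)**2 = (1 + r)**2)
t(-30)/(-860) = (1 - 30)**2/(-860) = (-29)**2*(-1/860) = 841*(-1/860) = -841/860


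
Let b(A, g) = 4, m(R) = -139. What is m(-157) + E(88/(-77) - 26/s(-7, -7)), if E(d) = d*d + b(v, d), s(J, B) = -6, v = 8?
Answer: -55046/441 ≈ -124.82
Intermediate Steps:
E(d) = 4 + d² (E(d) = d*d + 4 = d² + 4 = 4 + d²)
m(-157) + E(88/(-77) - 26/s(-7, -7)) = -139 + (4 + (88/(-77) - 26/(-6))²) = -139 + (4 + (88*(-1/77) - 26*(-⅙))²) = -139 + (4 + (-8/7 + 13/3)²) = -139 + (4 + (67/21)²) = -139 + (4 + 4489/441) = -139 + 6253/441 = -55046/441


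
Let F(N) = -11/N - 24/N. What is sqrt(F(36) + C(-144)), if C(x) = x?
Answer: I*sqrt(5219)/6 ≈ 12.04*I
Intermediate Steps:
F(N) = -35/N
sqrt(F(36) + C(-144)) = sqrt(-35/36 - 144) = sqrt(-5219/36) = I*sqrt(5219)/6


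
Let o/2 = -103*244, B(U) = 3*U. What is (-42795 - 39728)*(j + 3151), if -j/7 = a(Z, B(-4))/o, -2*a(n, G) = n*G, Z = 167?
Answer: -6535362689597/25132 ≈ -2.6004e+8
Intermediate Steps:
a(n, G) = -G*n/2 (a(n, G) = -n*G/2 = -G*n/2)
o = -50264 (o = 2*(-103*244) = 2*(-25132) = -50264)
j = 3507/25132 (j = -7*(-1/2*3*(-4)*167)/(-50264) = -7*(-1/2*(-12)*167)*(-1)/50264 = -7014*(-1)/50264 = -7*(-501/25132) = 3507/25132 ≈ 0.13954)
(-42795 - 39728)*(j + 3151) = (-42795 - 39728)*(3507/25132 + 3151) = -82523*79194439/25132 = -6535362689597/25132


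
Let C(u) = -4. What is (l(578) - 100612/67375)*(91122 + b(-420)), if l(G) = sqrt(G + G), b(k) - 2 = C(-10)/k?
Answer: 6985095458966/2358125 ≈ 2.9621e+6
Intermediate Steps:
b(k) = 2 - 4/k
l(G) = sqrt(2)*sqrt(G) (l(G) = sqrt(2*G) = sqrt(2)*sqrt(G))
(l(578) - 100612/67375)*(91122 + b(-420)) = (sqrt(2)*sqrt(578) - 100612/67375)*(91122 + (2 - 4/(-420))) = (sqrt(2)*(17*sqrt(2)) - 100612*1/67375)*(91122 + (2 - 4*(-1/420))) = (34 - 100612/67375)*(91122 + (2 + 1/105)) = 2190138*(91122 + 211/105)/67375 = (2190138/67375)*(9568021/105) = 6985095458966/2358125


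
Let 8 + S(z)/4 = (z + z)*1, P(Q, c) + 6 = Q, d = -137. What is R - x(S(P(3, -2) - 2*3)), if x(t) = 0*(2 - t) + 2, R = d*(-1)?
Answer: 135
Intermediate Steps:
P(Q, c) = -6 + Q
R = 137 (R = -137*(-1) = 137)
S(z) = -32 + 8*z (S(z) = -32 + 4*((z + z)*1) = -32 + 4*((2*z)*1) = -32 + 4*(2*z) = -32 + 8*z)
x(t) = 2 (x(t) = 0 + 2 = 2)
R - x(S(P(3, -2) - 2*3)) = 137 - 1*2 = 137 - 2 = 135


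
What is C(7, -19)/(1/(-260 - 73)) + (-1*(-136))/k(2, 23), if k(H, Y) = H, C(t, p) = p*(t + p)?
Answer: -75856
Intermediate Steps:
C(t, p) = p*(p + t)
C(7, -19)/(1/(-260 - 73)) + (-1*(-136))/k(2, 23) = (-19*(-19 + 7))/(1/(-260 - 73)) - 1*(-136)/2 = (-19*(-12))/(1/(-333)) + 136*(½) = 228/(-1/333) + 68 = 228*(-333) + 68 = -75924 + 68 = -75856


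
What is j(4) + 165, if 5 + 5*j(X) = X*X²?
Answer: 884/5 ≈ 176.80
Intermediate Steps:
j(X) = -1 + X³/5 (j(X) = -1 + (X*X²)/5 = -1 + X³/5)
j(4) + 165 = (-1 + (⅕)*4³) + 165 = (-1 + (⅕)*64) + 165 = (-1 + 64/5) + 165 = 59/5 + 165 = 884/5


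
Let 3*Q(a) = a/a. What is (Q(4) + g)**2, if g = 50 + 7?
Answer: 29584/9 ≈ 3287.1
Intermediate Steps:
Q(a) = 1/3 (Q(a) = (a/a)/3 = (1/3)*1 = 1/3)
g = 57
(Q(4) + g)**2 = (1/3 + 57)**2 = (172/3)**2 = 29584/9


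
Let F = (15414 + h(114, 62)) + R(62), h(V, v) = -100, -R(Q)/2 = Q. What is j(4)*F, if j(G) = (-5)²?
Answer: 379750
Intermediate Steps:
R(Q) = -2*Q
j(G) = 25
F = 15190 (F = (15414 - 100) - 2*62 = 15314 - 124 = 15190)
j(4)*F = 25*15190 = 379750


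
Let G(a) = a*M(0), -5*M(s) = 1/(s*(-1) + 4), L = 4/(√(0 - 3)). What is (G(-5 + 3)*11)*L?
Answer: -22*I*√3/15 ≈ -2.5403*I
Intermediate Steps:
L = -4*I*√3/3 (L = 4/(√(-3)) = 4/((I*√3)) = 4*(-I*√3/3) = -4*I*√3/3 ≈ -2.3094*I)
M(s) = -1/(5*(4 - s)) (M(s) = -1/(5*(s*(-1) + 4)) = -1/(5*(-s + 4)) = -1/(5*(4 - s)))
G(a) = -a/20 (G(a) = a*(1/(5*(-4 + 0))) = a*((⅕)/(-4)) = a*((⅕)*(-¼)) = a*(-1/20) = -a/20)
(G(-5 + 3)*11)*L = (-(-5 + 3)/20*11)*(-4*I*√3/3) = (-1/20*(-2)*11)*(-4*I*√3/3) = ((⅒)*11)*(-4*I*√3/3) = 11*(-4*I*√3/3)/10 = -22*I*√3/15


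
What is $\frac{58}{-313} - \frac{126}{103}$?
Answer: $- \frac{45412}{32239} \approx -1.4086$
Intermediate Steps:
$\frac{58}{-313} - \frac{126}{103} = 58 \left(- \frac{1}{313}\right) - \frac{126}{103} = - \frac{58}{313} - \frac{126}{103} = - \frac{45412}{32239}$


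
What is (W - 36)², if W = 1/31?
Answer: 1243225/961 ≈ 1293.7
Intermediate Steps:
W = 1/31 ≈ 0.032258
(W - 36)² = (1/31 - 36)² = (-1115/31)² = 1243225/961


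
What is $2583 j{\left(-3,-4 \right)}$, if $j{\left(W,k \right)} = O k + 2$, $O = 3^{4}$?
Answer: $-831726$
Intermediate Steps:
$O = 81$
$j{\left(W,k \right)} = 2 + 81 k$ ($j{\left(W,k \right)} = 81 k + 2 = 2 + 81 k$)
$2583 j{\left(-3,-4 \right)} = 2583 \left(2 + 81 \left(-4\right)\right) = 2583 \left(2 - 324\right) = 2583 \left(-322\right) = -831726$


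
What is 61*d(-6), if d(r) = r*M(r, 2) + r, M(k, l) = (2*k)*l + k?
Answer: 10614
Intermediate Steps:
M(k, l) = k + 2*k*l (M(k, l) = 2*k*l + k = k + 2*k*l)
d(r) = r + 5*r² (d(r) = r*(r*(1 + 2*2)) + r = r*(r*(1 + 4)) + r = r*(r*5) + r = r*(5*r) + r = 5*r² + r = r + 5*r²)
61*d(-6) = 61*(-6*(1 + 5*(-6))) = 61*(-6*(1 - 30)) = 61*(-6*(-29)) = 61*174 = 10614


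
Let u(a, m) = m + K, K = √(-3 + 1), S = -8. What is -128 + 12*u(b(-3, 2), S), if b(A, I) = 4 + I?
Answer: -224 + 12*I*√2 ≈ -224.0 + 16.971*I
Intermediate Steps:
K = I*√2 (K = √(-2) = I*√2 ≈ 1.4142*I)
u(a, m) = m + I*√2
-128 + 12*u(b(-3, 2), S) = -128 + 12*(-8 + I*√2) = -128 + (-96 + 12*I*√2) = -224 + 12*I*√2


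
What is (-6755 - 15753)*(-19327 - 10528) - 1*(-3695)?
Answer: 671980035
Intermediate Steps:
(-6755 - 15753)*(-19327 - 10528) - 1*(-3695) = -22508*(-29855) + 3695 = 671976340 + 3695 = 671980035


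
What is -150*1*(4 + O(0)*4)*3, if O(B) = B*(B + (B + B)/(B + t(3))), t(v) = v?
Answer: -1800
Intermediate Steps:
O(B) = B*(B + 2*B/(3 + B)) (O(B) = B*(B + (B + B)/(B + 3)) = B*(B + (2*B)/(3 + B)) = B*(B + 2*B/(3 + B)))
-150*1*(4 + O(0)*4)*3 = -150*1*(4 + (0²*(5 + 0)/(3 + 0))*4)*3 = -150*1*(4 + (0*5/3)*4)*3 = -150*1*(4 + (0*(⅓)*5)*4)*3 = -150*1*(4 + 0*4)*3 = -150*1*(4 + 0)*3 = -150*1*4*3 = -600*3 = -150*12 = -1800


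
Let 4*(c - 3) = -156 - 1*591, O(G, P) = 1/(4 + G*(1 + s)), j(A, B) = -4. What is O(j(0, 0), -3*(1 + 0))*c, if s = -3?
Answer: -245/16 ≈ -15.313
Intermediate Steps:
O(G, P) = 1/(4 - 2*G) (O(G, P) = 1/(4 + G*(1 - 3)) = 1/(4 + G*(-2)) = 1/(4 - 2*G))
c = -735/4 (c = 3 + (-156 - 1*591)/4 = 3 + (-156 - 591)/4 = 3 + (¼)*(-747) = 3 - 747/4 = -735/4 ≈ -183.75)
O(j(0, 0), -3*(1 + 0))*c = (1/(2*(2 - 1*(-4))))*(-735/4) = (1/(2*(2 + 4)))*(-735/4) = ((½)/6)*(-735/4) = ((½)*(⅙))*(-735/4) = (1/12)*(-735/4) = -245/16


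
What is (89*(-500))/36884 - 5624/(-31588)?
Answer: -74889399/72818237 ≈ -1.0284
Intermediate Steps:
(89*(-500))/36884 - 5624/(-31588) = -44500*1/36884 - 5624*(-1/31588) = -11125/9221 + 1406/7897 = -74889399/72818237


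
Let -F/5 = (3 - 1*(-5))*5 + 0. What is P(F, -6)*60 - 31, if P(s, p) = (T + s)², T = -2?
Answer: 2448209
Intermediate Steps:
F = -200 (F = -5*((3 - 1*(-5))*5 + 0) = -5*((3 + 5)*5 + 0) = -5*(8*5 + 0) = -5*(40 + 0) = -5*40 = -200)
P(s, p) = (-2 + s)²
P(F, -6)*60 - 31 = (-2 - 200)²*60 - 31 = (-202)²*60 - 31 = 40804*60 - 31 = 2448240 - 31 = 2448209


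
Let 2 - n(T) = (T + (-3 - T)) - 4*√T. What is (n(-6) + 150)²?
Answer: 23929 + 1240*I*√6 ≈ 23929.0 + 3037.4*I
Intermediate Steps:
n(T) = 5 + 4*√T (n(T) = 2 - ((T + (-3 - T)) - 4*√T) = 2 - (-3 - 4*√T) = 2 + (3 + 4*√T) = 5 + 4*√T)
(n(-6) + 150)² = ((5 + 4*√(-6)) + 150)² = ((5 + 4*(I*√6)) + 150)² = ((5 + 4*I*√6) + 150)² = (155 + 4*I*√6)²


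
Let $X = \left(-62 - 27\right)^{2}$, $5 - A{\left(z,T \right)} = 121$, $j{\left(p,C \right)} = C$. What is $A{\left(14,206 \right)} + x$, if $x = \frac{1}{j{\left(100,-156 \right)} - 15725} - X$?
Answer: $- \frac{127635598}{15881} \approx -8037.0$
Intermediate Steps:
$A{\left(z,T \right)} = -116$ ($A{\left(z,T \right)} = 5 - 121 = -116$)
$X = 7921$ ($X = \left(-89\right)^{2} = 7921$)
$x = - \frac{125793402}{15881}$ ($x = \frac{1}{-156 - 15725} - 7921 = \frac{1}{-15881} - 7921 = - \frac{1}{15881} - 7921 = - \frac{125793402}{15881} \approx -7921.0$)
$A{\left(14,206 \right)} + x = -116 - \frac{125793402}{15881} = - \frac{127635598}{15881}$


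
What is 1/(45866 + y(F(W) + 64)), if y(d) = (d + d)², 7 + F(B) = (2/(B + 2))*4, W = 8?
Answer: 25/1480734 ≈ 1.6884e-5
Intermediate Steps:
F(B) = -7 + 8/(2 + B) (F(B) = -7 + (2/(B + 2))*4 = -7 + (2/(2 + B))*4 = -7 + 8/(2 + B))
y(d) = 4*d² (y(d) = (2*d)² = 4*d²)
1/(45866 + y(F(W) + 64)) = 1/(45866 + 4*((-6 - 7*8)/(2 + 8) + 64)²) = 1/(45866 + 4*((-6 - 56)/10 + 64)²) = 1/(45866 + 4*((⅒)*(-62) + 64)²) = 1/(45866 + 4*(-31/5 + 64)²) = 1/(45866 + 4*(289/5)²) = 1/(45866 + 4*(83521/25)) = 1/(45866 + 334084/25) = 1/(1480734/25) = 25/1480734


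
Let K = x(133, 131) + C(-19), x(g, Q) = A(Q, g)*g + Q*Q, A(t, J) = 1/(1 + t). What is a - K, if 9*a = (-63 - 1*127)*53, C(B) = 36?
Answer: -7253491/396 ≈ -18317.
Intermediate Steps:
x(g, Q) = Q**2 + g/(1 + Q) (x(g, Q) = g/(1 + Q) + Q*Q = g/(1 + Q) + Q**2 = Q**2 + g/(1 + Q))
K = 2270137/132 (K = (133 + 131**2*(1 + 131))/(1 + 131) + 36 = (133 + 17161*132)/132 + 36 = (133 + 2265252)/132 + 36 = (1/132)*2265385 + 36 = 2265385/132 + 36 = 2270137/132 ≈ 17198.)
a = -10070/9 (a = ((-63 - 1*127)*53)/9 = ((-63 - 127)*53)/9 = (-190*53)/9 = (1/9)*(-10070) = -10070/9 ≈ -1118.9)
a - K = -10070/9 - 1*2270137/132 = -10070/9 - 2270137/132 = -7253491/396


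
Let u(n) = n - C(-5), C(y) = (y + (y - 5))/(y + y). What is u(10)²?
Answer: 289/4 ≈ 72.250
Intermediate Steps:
C(y) = (-5 + 2*y)/(2*y) (C(y) = (y + (-5 + y))/((2*y)) = (-5 + 2*y)*(1/(2*y)) = (-5 + 2*y)/(2*y))
u(n) = -3/2 + n (u(n) = n - (-5/2 - 5)/(-5) = n - (-1)*(-15)/(5*2) = n - 1*3/2 = n - 3/2 = -3/2 + n)
u(10)² = (-3/2 + 10)² = (17/2)² = 289/4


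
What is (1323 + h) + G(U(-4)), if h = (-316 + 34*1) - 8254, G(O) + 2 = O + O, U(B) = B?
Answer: -7223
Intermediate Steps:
G(O) = -2 + 2*O (G(O) = -2 + (O + O) = -2 + 2*O)
h = -8536 (h = (-316 + 34) - 8254 = -282 - 8254 = -8536)
(1323 + h) + G(U(-4)) = (1323 - 8536) + (-2 + 2*(-4)) = -7213 + (-2 - 8) = -7213 - 10 = -7223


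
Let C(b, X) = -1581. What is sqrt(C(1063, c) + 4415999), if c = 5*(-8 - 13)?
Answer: sqrt(4414418) ≈ 2101.1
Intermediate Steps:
c = -105 (c = 5*(-21) = -105)
sqrt(C(1063, c) + 4415999) = sqrt(-1581 + 4415999) = sqrt(4414418)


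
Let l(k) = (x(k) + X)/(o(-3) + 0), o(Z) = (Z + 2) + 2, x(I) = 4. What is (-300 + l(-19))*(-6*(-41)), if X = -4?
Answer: -73800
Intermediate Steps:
o(Z) = 4 + Z (o(Z) = (2 + Z) + 2 = 4 + Z)
l(k) = 0 (l(k) = (4 - 4)/((4 - 3) + 0) = 0/(1 + 0) = 0/1 = 0*1 = 0)
(-300 + l(-19))*(-6*(-41)) = (-300 + 0)*(-6*(-41)) = -300*246 = -73800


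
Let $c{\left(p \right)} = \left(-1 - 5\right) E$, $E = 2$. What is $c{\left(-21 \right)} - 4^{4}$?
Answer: $-268$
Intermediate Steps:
$c{\left(p \right)} = -12$ ($c{\left(p \right)} = \left(-1 - 5\right) 2 = \left(-6\right) 2 = -12$)
$c{\left(-21 \right)} - 4^{4} = -12 - 4^{4} = -12 - 256 = -268$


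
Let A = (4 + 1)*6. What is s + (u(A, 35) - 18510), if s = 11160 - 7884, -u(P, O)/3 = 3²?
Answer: -15261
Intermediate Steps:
A = 30 (A = 5*6 = 30)
u(P, O) = -27 (u(P, O) = -3*3² = -3*9 = -27)
s = 3276
s + (u(A, 35) - 18510) = 3276 + (-27 - 18510) = 3276 - 18537 = -15261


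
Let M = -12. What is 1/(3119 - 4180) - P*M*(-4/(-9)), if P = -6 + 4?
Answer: -33955/3183 ≈ -10.668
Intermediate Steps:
P = -2
1/(3119 - 4180) - P*M*(-4/(-9)) = 1/(3119 - 4180) - (-2*(-12))*(-4/(-9)) = 1/(-1061) - 24*(-4*(-1/9)) = -1/1061 - 24*4/9 = -1/1061 - 1*32/3 = -1/1061 - 32/3 = -33955/3183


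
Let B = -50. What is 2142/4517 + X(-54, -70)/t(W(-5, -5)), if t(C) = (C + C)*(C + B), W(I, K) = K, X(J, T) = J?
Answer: 467091/1242175 ≈ 0.37603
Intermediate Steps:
t(C) = 2*C*(-50 + C) (t(C) = (C + C)*(C - 50) = (2*C)*(-50 + C) = 2*C*(-50 + C))
2142/4517 + X(-54, -70)/t(W(-5, -5)) = 2142/4517 - 54*(-1/(10*(-50 - 5))) = 2142*(1/4517) - 54/(2*(-5)*(-55)) = 2142/4517 - 54/550 = 2142/4517 - 54*1/550 = 2142/4517 - 27/275 = 467091/1242175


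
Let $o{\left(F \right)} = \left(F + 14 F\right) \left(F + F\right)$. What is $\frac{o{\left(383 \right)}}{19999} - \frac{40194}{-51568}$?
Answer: $\frac{10351708653}{46877656} \approx 220.82$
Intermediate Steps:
$o{\left(F \right)} = 30 F^{2}$ ($o{\left(F \right)} = 15 F 2 F = 30 F^{2}$)
$\frac{o{\left(383 \right)}}{19999} - \frac{40194}{-51568} = \frac{30 \cdot 383^{2}}{19999} - \frac{40194}{-51568} = 30 \cdot 146689 \cdot \frac{1}{19999} - - \frac{1827}{2344} = 4400670 \cdot \frac{1}{19999} + \frac{1827}{2344} = \frac{4400670}{19999} + \frac{1827}{2344} = \frac{10351708653}{46877656}$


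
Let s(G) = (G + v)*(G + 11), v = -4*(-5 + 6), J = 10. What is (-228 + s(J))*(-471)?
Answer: 48042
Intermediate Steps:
v = -4 (v = -4*1 = -4)
s(G) = (-4 + G)*(11 + G) (s(G) = (G - 4)*(G + 11) = (-4 + G)*(11 + G))
(-228 + s(J))*(-471) = (-228 + (-44 + 10² + 7*10))*(-471) = (-228 + (-44 + 100 + 70))*(-471) = (-228 + 126)*(-471) = -102*(-471) = 48042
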